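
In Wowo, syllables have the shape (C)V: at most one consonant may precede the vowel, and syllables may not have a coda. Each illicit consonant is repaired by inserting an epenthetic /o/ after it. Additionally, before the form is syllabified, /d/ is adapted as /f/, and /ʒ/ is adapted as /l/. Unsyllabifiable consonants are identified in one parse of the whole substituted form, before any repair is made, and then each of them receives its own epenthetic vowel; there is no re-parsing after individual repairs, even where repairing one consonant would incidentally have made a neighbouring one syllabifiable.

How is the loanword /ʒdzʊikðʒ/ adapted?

Substitution: /ʒ/ → /l/, /d/ → /f/, giving /lfzʊikðl/.
Syllabifying with onset maximization leaves /l/, /f/, /k/, /ð/, /l/ stranded (no codas are permitted; onsets are limited to one consonant).
Inserting the epenthetic vowel yields /l/ → /lo/, /f/ → /fo/, /k/ → /ko/, /ð/ → /ðo/, /l/ → /lo/.

lofozʊikoðolo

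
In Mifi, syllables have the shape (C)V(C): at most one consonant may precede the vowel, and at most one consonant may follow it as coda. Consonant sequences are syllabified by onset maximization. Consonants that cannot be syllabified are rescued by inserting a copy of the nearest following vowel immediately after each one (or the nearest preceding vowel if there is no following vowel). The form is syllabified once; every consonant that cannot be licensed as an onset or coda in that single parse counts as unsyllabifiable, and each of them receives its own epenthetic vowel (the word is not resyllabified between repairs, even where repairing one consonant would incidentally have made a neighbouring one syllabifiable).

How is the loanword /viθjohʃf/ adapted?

Under (C)V(C), the unsyllabifiable consonants are /ʃ/, /f/ (at most one coda consonant is licensed; onsets are limited to one consonant).
Inserting the epenthetic vowel yields /ʃ/ → /ʃo/, /f/ → /fo/.

viθjohʃofo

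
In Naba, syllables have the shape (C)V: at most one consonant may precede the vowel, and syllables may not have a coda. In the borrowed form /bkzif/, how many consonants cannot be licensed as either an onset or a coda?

3

The consonants /b/, /k/, /f/ cannot be parsed into a legal (C)V syllable (no codas are permitted; onsets are limited to one consonant).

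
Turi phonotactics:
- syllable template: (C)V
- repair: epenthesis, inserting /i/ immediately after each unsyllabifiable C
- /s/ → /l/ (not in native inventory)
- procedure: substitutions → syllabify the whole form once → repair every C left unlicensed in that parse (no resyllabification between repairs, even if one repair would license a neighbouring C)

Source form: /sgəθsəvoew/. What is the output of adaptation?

ligəθiləvoewi

Substitution: /s/ → /l/, giving /lgəθləvoew/.
The consonants /l/, /θ/, /w/ cannot be parsed into a legal (C)V syllable (no codas are permitted; onsets are limited to one consonant).
Epenthesis after each stranded consonant: /l/ → /li/, /θ/ → /θi/, /w/ → /wi/.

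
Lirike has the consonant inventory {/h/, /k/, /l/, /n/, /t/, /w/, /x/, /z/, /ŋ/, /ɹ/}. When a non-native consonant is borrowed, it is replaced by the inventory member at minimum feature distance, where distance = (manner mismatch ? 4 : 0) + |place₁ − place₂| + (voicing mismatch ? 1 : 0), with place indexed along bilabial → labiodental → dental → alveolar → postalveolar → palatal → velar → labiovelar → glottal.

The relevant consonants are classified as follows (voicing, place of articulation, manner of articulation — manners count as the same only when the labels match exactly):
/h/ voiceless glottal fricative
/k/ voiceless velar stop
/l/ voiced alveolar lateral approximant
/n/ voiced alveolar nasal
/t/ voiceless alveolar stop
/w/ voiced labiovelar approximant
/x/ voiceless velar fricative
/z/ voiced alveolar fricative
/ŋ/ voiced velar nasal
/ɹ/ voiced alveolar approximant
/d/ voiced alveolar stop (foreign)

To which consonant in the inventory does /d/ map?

t

/t/ is closest: same manner (stop), place distance 0 (alveolar→alveolar), voicing differs (+1); total 1. Next closest is /k/ at distance 4.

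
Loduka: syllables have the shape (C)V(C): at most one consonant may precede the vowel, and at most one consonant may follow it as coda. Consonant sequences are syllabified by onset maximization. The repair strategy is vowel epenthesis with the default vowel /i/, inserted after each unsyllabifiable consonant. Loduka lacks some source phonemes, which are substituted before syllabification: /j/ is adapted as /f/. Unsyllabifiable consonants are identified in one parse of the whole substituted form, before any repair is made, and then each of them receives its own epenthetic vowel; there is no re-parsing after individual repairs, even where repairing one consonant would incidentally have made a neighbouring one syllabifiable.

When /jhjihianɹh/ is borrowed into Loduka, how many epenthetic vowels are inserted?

4

After substitution the input is /fhfihianɹh/.
The unsyllabifiable consonants are /f/, /h/, /ɹ/, /h/; each receives one epenthetic vowel.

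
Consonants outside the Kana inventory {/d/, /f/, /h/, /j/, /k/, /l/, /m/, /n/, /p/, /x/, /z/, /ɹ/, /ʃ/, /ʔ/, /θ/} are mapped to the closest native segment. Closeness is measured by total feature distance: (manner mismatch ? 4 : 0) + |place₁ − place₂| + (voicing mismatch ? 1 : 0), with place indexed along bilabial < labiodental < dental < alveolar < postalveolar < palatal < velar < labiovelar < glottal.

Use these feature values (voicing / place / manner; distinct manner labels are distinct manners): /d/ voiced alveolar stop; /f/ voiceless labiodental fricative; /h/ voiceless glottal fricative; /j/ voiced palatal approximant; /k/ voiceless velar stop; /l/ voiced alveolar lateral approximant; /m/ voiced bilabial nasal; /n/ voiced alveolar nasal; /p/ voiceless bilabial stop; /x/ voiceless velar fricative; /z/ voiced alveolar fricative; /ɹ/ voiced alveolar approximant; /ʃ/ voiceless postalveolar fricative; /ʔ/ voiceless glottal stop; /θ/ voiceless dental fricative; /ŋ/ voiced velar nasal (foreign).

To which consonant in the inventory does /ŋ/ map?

/n/ is closest: same manner (nasal), place distance 3 (velar→alveolar), same voicing; total 3. Next closest is /j/ at distance 5.

n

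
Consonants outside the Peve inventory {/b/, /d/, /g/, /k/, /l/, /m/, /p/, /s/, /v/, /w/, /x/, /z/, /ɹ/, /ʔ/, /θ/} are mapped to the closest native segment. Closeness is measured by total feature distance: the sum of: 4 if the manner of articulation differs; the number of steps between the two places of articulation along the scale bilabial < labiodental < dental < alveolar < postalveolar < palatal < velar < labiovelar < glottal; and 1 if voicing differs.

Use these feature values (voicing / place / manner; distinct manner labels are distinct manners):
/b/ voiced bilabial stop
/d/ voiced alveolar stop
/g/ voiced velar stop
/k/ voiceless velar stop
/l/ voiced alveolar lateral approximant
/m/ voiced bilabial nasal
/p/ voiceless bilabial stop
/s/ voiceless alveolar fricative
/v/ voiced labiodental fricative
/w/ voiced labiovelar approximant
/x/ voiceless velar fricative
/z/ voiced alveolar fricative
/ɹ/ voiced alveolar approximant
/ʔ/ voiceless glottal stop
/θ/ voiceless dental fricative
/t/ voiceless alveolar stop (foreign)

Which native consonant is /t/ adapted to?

/d/ is closest: same manner (stop), place distance 0 (alveolar→alveolar), voicing differs (+1); total 1. Next closest is /k/ at distance 3.

d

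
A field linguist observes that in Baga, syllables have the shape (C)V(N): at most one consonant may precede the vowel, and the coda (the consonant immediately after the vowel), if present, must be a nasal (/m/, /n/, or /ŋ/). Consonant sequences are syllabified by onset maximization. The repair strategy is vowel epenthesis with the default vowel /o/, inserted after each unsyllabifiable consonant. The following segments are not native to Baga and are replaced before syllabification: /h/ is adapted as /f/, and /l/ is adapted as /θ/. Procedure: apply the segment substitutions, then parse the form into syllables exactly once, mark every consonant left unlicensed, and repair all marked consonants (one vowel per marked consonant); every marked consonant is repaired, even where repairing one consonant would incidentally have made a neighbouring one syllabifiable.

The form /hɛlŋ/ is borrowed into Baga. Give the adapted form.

Substitution: /h/ → /f/, /l/ → /θ/, giving /fɛθŋ/.
Under (C)V(N), the unsyllabifiable consonants are /θ/, /ŋ/ (only a nasal (/m/, /n/, or /ŋ/) is licensed in coda position; onsets are limited to one consonant).
Each unlicensed consonant becomes the onset of a new syllable: /θ/ → /θo/, /ŋ/ → /ŋo/.

fɛθoŋo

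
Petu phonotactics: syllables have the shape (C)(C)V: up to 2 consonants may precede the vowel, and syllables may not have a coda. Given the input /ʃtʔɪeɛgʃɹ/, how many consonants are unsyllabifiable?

Syllabifying with onset maximization leaves /ʃ/, /g/, /ʃ/, /ɹ/ stranded (no codas are permitted; onsets may contain at most 2 consonants).

4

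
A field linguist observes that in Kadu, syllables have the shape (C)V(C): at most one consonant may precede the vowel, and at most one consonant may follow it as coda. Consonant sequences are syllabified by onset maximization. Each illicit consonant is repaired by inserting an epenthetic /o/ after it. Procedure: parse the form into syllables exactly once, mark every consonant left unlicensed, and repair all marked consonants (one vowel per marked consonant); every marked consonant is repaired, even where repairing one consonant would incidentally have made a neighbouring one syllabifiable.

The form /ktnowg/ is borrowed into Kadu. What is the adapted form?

Under (C)V(C), the unsyllabifiable consonants are /k/, /t/, /g/ (at most one coda consonant is licensed; onsets are limited to one consonant).
Epenthesis after each stranded consonant: /k/ → /ko/, /t/ → /to/, /g/ → /go/.

kotonowgo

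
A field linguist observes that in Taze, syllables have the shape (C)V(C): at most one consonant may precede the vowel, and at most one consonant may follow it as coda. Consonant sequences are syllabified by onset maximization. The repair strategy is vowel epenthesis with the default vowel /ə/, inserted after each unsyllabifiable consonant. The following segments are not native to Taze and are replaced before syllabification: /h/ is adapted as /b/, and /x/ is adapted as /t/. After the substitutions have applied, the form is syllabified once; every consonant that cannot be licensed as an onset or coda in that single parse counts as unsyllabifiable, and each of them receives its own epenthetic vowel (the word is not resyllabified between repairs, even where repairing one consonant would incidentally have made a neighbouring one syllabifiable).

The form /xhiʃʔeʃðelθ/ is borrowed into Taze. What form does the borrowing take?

təbiʃʔeʃðelθə

Substitution: /x/ → /t/, /h/ → /b/, giving /tbiʃʔeʃðelθ/.
The consonants /t/, /θ/ cannot be parsed into a legal (C)V(C) syllable (at most one coda consonant is licensed; onsets are limited to one consonant).
Inserting the epenthetic vowel yields /t/ → /tə/, /θ/ → /θə/.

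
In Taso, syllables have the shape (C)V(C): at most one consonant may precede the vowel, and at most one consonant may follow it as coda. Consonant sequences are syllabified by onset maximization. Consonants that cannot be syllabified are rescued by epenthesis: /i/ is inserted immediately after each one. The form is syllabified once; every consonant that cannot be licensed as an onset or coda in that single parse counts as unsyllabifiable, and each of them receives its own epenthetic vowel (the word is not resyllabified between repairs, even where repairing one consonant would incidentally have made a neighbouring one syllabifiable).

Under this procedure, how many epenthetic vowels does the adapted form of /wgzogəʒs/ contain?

3

The unsyllabifiable consonants are /w/, /g/, /s/; each receives one epenthetic vowel.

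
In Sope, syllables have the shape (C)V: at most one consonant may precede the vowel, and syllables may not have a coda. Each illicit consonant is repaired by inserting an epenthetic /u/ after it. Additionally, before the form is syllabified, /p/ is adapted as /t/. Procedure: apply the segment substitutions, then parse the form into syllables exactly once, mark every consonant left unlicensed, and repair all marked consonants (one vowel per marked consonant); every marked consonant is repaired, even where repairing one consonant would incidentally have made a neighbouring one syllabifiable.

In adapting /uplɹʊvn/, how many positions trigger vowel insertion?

After substitution the input is /utlɹʊvn/.
The unsyllabifiable consonants are /t/, /l/, /v/, /n/; each receives one epenthetic vowel.

4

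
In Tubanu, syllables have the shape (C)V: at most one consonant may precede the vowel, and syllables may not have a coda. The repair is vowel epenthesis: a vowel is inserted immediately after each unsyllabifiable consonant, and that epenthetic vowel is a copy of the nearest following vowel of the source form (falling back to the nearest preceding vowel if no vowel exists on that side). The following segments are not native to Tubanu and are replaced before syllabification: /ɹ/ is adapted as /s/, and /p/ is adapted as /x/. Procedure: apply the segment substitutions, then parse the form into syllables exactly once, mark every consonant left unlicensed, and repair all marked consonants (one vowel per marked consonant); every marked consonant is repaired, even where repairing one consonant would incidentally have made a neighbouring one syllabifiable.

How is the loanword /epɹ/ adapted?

Substitution: /p/ → /x/, /ɹ/ → /s/, giving /exs/.
Syllabifying with onset maximization leaves /x/, /s/ stranded (no codas are permitted; onsets are limited to one consonant).
Epenthesis after each stranded consonant: /x/ → /xe/, /s/ → /se/.

exese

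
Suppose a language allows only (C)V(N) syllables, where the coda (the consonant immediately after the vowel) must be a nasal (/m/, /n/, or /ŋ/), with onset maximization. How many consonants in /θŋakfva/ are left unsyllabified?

Syllabifying with onset maximization leaves /θ/, /k/, /f/ stranded (only a nasal (/m/, /n/, or /ŋ/) is licensed in coda position; onsets are limited to one consonant).

3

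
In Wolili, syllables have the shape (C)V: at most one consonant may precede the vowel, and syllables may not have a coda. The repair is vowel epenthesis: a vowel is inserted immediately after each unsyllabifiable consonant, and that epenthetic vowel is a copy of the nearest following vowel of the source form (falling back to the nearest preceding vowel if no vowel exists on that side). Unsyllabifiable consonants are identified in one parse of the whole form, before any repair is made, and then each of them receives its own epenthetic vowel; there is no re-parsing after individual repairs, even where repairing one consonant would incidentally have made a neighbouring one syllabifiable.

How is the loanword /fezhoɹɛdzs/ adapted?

The consonants /z/, /d/, /z/, /s/ cannot be parsed into a legal (C)V syllable (no codas are permitted; onsets are limited to one consonant).
Each unlicensed consonant becomes the onset of a new syllable: /z/ → /zo/, /d/ → /dɛ/, /z/ → /zɛ/, /s/ → /sɛ/.

fezohoɹɛdɛzɛsɛ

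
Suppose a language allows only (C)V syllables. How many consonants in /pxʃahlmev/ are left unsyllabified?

5

Under (C)V, the unsyllabifiable consonants are /p/, /x/, /h/, /l/, /v/ (no codas are permitted; onsets are limited to one consonant).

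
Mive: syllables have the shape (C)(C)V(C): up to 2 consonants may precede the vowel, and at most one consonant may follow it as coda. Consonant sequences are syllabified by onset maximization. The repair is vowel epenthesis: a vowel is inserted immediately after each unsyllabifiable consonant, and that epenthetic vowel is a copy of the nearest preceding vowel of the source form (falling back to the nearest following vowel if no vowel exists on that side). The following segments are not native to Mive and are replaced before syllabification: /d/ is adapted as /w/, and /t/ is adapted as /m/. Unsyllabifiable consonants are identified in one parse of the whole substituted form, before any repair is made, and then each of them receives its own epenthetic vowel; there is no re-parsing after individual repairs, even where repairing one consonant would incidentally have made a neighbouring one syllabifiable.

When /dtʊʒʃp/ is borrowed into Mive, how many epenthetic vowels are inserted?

After substitution the input is /wmʊʒʃp/.
The unsyllabifiable consonants are /ʃ/, /p/; each receives one epenthetic vowel.

2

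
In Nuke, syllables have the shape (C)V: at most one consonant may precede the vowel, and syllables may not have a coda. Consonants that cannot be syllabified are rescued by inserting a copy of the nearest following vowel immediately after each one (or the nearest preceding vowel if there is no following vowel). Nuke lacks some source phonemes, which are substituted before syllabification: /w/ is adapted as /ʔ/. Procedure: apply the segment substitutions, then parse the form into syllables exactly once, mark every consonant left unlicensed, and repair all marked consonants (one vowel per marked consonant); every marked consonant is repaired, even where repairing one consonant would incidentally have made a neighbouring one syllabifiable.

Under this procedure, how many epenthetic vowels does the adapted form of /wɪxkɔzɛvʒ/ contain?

After substitution the input is /ʔɪxkɔzɛvʒ/.
The unsyllabifiable consonants are /x/, /v/, /ʒ/; each receives one epenthetic vowel.

3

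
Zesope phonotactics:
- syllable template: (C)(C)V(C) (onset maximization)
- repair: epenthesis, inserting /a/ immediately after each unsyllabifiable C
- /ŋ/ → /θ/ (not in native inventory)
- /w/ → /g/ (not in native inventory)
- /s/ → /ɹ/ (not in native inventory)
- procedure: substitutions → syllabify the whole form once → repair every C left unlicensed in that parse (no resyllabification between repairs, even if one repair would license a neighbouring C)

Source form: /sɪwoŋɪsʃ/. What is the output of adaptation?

ɹɪgoθɪɹʃa

Substitution: /s/ → /ɹ/, /w/ → /g/, /ŋ/ → /θ/, giving /ɹɪgoθɪɹʃ/.
Under (C)(C)V(C), the unsyllabifiable consonants are /ʃ/ (at most one coda consonant is licensed; onsets may contain at most 2 consonants).
Inserting the epenthetic vowel yields /ʃ/ → /ʃa/.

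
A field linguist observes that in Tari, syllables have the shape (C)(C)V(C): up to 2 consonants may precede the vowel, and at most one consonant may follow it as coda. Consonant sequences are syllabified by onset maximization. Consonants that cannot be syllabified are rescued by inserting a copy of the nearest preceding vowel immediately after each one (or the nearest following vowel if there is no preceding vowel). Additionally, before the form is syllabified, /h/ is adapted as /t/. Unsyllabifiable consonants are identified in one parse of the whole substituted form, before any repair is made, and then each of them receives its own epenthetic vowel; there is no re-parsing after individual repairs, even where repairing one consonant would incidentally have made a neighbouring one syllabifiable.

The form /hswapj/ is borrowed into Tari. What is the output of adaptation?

Substitution: /h/ → /t/, giving /tswapj/.
Syllabifying with onset maximization leaves /t/, /j/ stranded (at most one coda consonant is licensed; onsets may contain at most 2 consonants).
Each unlicensed consonant becomes the onset of a new syllable: /t/ → /ta/, /j/ → /ja/.

taswapja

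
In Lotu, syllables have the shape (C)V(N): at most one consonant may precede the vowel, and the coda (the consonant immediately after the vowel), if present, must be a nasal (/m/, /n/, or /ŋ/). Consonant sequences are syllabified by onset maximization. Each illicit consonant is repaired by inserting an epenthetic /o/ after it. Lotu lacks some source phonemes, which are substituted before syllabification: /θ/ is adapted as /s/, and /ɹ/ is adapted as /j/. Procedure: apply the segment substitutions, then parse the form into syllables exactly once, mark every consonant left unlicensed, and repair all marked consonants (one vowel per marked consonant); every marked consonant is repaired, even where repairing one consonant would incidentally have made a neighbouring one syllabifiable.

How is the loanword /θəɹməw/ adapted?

səjoməwo

Substitution: /θ/ → /s/, /ɹ/ → /j/, giving /səjməw/.
Syllabifying with onset maximization leaves /j/, /w/ stranded (only a nasal (/m/, /n/, or /ŋ/) is licensed in coda position; onsets are limited to one consonant).
Each unlicensed consonant becomes the onset of a new syllable: /j/ → /jo/, /w/ → /wo/.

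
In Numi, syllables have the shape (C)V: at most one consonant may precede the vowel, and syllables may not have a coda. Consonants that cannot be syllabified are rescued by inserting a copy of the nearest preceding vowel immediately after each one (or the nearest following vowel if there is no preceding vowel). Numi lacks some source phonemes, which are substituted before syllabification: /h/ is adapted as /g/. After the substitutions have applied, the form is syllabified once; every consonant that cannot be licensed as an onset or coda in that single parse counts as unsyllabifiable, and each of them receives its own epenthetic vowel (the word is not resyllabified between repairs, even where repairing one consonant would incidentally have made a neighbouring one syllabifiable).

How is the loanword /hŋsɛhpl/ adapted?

gɛŋɛsɛgɛpɛlɛ

Substitution: /h/ → /g/, giving /gŋsɛgpl/.
The consonants /g/, /ŋ/, /g/, /p/, /l/ cannot be parsed into a legal (C)V syllable (no codas are permitted; onsets are limited to one consonant).
Inserting the epenthetic vowel yields /g/ → /gɛ/, /ŋ/ → /ŋɛ/, /g/ → /gɛ/, /p/ → /pɛ/, /l/ → /lɛ/.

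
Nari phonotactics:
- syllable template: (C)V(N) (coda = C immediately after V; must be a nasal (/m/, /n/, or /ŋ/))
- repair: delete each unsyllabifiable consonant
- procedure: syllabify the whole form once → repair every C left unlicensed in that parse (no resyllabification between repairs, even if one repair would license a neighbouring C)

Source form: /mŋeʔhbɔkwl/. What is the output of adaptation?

ŋebɔ

Under (C)V(N), the unsyllabifiable consonants are /m/, /ʔ/, /h/, /k/, /w/, /l/ (only a nasal (/m/, /n/, or /ŋ/) is licensed in coda position; onsets are limited to one consonant).
Each unlicensed consonant is deleted: /m/, /ʔ/, /h/, /k/, /w/, /l/.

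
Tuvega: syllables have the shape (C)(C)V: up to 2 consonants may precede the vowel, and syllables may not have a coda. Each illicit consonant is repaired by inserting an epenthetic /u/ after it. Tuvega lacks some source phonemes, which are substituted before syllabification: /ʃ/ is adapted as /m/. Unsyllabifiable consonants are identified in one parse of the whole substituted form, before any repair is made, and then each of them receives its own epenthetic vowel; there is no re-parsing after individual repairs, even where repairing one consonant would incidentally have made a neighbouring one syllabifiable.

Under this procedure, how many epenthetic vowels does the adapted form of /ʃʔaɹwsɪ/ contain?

1

After substitution the input is /mʔaɹwsɪ/.
The unsyllabifiable consonants are /ɹ/; each receives one epenthetic vowel.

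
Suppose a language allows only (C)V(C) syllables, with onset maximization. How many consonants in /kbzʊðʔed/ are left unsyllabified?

2

Syllabifying with onset maximization leaves /k/, /b/ stranded (at most one coda consonant is licensed; onsets are limited to one consonant).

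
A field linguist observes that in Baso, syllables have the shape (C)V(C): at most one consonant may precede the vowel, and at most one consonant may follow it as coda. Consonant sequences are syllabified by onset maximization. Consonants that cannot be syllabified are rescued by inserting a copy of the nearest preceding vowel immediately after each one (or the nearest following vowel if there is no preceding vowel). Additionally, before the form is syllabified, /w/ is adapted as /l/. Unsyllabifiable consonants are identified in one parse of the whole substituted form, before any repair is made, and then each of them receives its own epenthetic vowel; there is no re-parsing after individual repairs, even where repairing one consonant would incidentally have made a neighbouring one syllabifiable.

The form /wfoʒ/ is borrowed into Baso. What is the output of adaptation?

Substitution: /w/ → /l/, giving /lfoʒ/.
The consonants /l/ cannot be parsed into a legal (C)V(C) syllable (at most one coda consonant is licensed; onsets are limited to one consonant).
Epenthesis after each stranded consonant: /l/ → /lo/.

lofoʒ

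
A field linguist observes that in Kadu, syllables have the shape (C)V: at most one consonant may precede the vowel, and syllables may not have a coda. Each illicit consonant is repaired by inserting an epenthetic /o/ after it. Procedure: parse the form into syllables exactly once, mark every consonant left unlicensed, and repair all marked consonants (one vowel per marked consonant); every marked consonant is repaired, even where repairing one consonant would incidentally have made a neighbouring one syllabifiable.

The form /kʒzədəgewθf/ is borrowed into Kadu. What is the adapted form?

koʒozədəgewoθofo

Under (C)V, the unsyllabifiable consonants are /k/, /ʒ/, /w/, /θ/, /f/ (no codas are permitted; onsets are limited to one consonant).
Epenthesis after each stranded consonant: /k/ → /ko/, /ʒ/ → /ʒo/, /w/ → /wo/, /θ/ → /θo/, /f/ → /fo/.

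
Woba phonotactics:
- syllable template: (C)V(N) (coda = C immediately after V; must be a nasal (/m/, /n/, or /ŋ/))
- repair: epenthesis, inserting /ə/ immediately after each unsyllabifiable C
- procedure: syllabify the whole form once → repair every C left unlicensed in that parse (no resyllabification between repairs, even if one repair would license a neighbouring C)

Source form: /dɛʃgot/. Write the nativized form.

dɛʃəgotə

Under (C)V(N), the unsyllabifiable consonants are /ʃ/, /t/ (only a nasal (/m/, /n/, or /ŋ/) is licensed in coda position; onsets are limited to one consonant).
Epenthesis after each stranded consonant: /ʃ/ → /ʃə/, /t/ → /tə/.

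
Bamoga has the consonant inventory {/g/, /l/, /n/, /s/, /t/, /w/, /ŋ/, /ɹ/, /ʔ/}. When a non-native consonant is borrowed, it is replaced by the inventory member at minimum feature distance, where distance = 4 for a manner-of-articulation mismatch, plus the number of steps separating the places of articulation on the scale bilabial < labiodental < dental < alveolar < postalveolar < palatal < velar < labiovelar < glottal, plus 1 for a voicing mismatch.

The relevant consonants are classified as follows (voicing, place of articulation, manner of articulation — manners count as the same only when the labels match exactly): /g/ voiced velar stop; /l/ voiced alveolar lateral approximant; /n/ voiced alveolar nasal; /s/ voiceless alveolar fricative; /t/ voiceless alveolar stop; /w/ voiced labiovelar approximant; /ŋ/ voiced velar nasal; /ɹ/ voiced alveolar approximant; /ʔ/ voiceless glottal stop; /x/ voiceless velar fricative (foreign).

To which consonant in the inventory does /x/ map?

s

/s/ is closest: same manner (fricative), place distance 3 (velar→alveolar), same voicing; total 3. Next closest is /g/ at distance 5.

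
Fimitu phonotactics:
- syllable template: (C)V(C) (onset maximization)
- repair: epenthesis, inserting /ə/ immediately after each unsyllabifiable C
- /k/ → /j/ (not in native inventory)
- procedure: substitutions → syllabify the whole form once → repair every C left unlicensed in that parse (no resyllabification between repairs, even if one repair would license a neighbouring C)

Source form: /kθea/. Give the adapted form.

jəθea

Substitution: /k/ → /j/, giving /jθea/.
Under (C)V(C), the unsyllabifiable consonants are /j/ (at most one coda consonant is licensed; onsets are limited to one consonant).
Inserting the epenthetic vowel yields /j/ → /jə/.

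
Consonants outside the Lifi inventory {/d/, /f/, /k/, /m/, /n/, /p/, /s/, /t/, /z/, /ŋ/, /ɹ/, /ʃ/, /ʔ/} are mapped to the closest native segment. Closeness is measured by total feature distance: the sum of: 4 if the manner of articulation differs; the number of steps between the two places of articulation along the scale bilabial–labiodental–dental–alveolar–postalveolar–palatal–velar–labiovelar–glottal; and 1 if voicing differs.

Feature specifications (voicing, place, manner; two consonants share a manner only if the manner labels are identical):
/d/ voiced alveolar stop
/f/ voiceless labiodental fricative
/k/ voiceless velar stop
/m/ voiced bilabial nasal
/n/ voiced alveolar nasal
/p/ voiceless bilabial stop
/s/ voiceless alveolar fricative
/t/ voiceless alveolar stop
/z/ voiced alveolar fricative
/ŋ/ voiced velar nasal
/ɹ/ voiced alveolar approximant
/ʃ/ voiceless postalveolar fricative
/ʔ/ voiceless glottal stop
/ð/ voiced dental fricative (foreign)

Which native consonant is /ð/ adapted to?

/z/ is closest: same manner (fricative), place distance 1 (dental→alveolar), same voicing; total 1. Next closest is /f/ at distance 2.

z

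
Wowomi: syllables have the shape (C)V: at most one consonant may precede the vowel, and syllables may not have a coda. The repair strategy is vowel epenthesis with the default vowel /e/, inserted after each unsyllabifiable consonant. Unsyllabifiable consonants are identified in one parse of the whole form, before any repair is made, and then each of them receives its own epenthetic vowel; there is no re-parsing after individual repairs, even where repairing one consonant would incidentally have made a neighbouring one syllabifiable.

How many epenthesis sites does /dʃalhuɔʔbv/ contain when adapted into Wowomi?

The unsyllabifiable consonants are /d/, /l/, /ʔ/, /b/, /v/; each receives one epenthetic vowel.

5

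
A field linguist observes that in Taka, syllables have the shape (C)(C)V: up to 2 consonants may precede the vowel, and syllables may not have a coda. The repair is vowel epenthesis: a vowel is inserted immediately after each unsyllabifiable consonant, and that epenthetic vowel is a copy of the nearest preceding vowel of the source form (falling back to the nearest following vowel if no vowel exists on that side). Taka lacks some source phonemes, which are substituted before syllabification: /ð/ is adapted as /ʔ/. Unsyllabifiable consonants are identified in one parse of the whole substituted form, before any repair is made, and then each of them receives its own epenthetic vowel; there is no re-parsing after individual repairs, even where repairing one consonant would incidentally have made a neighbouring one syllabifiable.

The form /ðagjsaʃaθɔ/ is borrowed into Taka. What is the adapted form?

Substitution: /ð/ → /ʔ/, giving /ʔagjsaʃaθɔ/.
The consonants /g/ cannot be parsed into a legal (C)(C)V syllable (no codas are permitted; onsets may contain at most 2 consonants).
Each unlicensed consonant becomes the onset of a new syllable: /g/ → /ga/.

ʔagajsaʃaθɔ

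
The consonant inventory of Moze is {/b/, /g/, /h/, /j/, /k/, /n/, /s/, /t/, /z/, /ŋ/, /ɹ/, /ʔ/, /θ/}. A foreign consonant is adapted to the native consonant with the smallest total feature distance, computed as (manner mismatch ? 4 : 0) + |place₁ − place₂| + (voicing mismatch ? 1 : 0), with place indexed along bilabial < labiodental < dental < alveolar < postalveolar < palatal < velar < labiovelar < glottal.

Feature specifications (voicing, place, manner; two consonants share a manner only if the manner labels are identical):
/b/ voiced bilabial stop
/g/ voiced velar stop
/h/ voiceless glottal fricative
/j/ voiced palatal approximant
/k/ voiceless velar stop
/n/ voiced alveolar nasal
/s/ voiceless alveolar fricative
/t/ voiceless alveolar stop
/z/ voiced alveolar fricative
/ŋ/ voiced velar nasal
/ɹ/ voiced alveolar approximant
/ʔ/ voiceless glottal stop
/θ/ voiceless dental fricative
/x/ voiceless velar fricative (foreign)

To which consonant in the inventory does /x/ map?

/h/ is closest: same manner (fricative), place distance 2 (velar→glottal), same voicing; total 2. Next closest is /s/ at distance 3.

h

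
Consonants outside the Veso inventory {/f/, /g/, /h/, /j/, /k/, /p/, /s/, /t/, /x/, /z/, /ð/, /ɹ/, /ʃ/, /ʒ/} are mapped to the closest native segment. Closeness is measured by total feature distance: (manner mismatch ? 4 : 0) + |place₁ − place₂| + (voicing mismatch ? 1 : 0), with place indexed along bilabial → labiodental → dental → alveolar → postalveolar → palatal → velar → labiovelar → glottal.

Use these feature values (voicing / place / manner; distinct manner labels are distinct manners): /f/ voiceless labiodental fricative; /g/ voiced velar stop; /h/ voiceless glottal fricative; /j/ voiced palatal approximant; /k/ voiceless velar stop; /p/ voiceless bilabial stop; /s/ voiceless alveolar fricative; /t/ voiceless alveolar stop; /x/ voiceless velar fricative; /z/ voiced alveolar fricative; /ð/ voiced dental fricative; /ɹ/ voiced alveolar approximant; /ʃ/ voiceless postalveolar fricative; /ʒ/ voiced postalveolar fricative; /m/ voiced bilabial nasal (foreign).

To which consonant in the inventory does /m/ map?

p

/p/ is closest: manner differs (nasal→stop, +4), place distance 0 (bilabial→bilabial), voicing differs (+1); total 5. Next closest is /f/ at distance 6.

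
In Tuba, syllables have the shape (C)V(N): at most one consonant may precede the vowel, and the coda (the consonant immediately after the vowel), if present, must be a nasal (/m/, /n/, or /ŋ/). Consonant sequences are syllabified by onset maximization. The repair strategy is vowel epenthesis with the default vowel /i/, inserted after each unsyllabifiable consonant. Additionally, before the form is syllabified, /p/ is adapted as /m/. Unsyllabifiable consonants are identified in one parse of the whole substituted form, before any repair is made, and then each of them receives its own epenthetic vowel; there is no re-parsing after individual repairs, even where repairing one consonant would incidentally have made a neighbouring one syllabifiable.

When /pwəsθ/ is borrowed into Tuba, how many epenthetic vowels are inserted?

3

After substitution the input is /mwəsθ/.
The unsyllabifiable consonants are /m/, /s/, /θ/; each receives one epenthetic vowel.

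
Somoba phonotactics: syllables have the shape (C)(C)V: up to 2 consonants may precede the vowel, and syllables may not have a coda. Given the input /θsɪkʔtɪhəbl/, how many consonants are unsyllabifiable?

The consonants /k/, /b/, /l/ cannot be parsed into a legal (C)(C)V syllable (no codas are permitted; onsets may contain at most 2 consonants).

3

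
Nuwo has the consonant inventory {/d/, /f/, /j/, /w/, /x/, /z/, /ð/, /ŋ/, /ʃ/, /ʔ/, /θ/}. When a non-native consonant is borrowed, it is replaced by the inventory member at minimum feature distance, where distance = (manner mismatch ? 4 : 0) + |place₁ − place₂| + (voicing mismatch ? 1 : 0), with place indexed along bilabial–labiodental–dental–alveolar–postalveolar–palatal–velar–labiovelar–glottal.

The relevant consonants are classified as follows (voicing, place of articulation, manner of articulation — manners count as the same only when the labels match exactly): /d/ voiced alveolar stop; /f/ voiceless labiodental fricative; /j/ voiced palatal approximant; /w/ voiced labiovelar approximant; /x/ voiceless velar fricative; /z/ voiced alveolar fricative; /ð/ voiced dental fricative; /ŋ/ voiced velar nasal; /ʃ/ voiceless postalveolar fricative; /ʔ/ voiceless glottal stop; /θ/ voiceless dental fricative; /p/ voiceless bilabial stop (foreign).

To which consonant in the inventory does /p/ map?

d

/d/ is closest: same manner (stop), place distance 3 (bilabial→alveolar), voicing differs (+1); total 4. Next closest is /f/ at distance 5.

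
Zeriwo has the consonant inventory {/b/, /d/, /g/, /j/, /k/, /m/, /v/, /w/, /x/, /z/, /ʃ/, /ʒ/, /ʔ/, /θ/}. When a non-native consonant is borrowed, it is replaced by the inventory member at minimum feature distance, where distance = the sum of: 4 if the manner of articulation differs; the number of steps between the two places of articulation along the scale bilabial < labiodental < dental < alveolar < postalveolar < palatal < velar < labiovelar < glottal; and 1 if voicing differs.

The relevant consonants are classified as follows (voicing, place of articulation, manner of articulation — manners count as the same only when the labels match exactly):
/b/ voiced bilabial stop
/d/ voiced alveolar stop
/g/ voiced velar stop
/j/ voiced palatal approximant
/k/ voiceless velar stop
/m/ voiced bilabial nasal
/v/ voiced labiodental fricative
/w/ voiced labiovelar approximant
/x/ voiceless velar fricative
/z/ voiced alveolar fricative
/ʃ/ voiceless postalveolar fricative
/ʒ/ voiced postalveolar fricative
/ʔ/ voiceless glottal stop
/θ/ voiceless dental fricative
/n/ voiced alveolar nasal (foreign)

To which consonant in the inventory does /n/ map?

m

/m/ is closest: same manner (nasal), place distance 3 (alveolar→bilabial), same voicing; total 3. Next closest is /d/ at distance 4.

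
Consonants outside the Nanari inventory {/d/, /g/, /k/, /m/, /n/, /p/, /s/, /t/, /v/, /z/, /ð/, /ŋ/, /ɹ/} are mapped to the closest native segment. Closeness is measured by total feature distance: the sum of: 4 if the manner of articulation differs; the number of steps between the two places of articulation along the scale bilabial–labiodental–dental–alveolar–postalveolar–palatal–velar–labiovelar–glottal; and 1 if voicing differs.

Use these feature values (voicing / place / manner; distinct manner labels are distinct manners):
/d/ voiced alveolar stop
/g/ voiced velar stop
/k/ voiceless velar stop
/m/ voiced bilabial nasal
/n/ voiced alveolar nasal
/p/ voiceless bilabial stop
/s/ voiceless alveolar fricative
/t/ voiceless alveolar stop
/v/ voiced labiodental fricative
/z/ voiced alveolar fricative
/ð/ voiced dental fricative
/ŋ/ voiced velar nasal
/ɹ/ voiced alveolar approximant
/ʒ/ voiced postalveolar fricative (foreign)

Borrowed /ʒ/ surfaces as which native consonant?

/z/ is closest: same manner (fricative), place distance 1 (postalveolar→alveolar), same voicing; total 1. Next closest is /s/ at distance 2.

z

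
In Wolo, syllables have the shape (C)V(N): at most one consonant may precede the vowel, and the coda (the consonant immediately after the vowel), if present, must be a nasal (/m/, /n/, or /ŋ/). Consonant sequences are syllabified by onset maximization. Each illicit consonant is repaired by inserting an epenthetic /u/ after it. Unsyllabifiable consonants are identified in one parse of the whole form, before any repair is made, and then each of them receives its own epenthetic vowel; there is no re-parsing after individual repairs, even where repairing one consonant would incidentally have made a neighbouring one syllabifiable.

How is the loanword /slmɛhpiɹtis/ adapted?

sulumɛhupiɹutisu

Under (C)V(N), the unsyllabifiable consonants are /s/, /l/, /h/, /ɹ/, /s/ (only a nasal (/m/, /n/, or /ŋ/) is licensed in coda position; onsets are limited to one consonant).
Epenthesis after each stranded consonant: /s/ → /su/, /l/ → /lu/, /h/ → /hu/, /ɹ/ → /ɹu/, /s/ → /su/.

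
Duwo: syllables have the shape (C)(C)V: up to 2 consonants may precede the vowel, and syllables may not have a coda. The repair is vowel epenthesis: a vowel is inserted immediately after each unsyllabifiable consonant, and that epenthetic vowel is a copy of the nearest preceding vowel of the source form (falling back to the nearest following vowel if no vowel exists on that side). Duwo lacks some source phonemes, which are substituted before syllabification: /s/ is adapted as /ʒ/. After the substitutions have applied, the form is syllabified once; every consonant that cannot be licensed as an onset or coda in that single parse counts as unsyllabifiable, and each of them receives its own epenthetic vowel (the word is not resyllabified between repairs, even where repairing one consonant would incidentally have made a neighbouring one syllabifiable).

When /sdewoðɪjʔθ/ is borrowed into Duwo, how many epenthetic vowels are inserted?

3

After substitution the input is /ʒdewoðɪjʔθ/.
The unsyllabifiable consonants are /j/, /ʔ/, /θ/; each receives one epenthetic vowel.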